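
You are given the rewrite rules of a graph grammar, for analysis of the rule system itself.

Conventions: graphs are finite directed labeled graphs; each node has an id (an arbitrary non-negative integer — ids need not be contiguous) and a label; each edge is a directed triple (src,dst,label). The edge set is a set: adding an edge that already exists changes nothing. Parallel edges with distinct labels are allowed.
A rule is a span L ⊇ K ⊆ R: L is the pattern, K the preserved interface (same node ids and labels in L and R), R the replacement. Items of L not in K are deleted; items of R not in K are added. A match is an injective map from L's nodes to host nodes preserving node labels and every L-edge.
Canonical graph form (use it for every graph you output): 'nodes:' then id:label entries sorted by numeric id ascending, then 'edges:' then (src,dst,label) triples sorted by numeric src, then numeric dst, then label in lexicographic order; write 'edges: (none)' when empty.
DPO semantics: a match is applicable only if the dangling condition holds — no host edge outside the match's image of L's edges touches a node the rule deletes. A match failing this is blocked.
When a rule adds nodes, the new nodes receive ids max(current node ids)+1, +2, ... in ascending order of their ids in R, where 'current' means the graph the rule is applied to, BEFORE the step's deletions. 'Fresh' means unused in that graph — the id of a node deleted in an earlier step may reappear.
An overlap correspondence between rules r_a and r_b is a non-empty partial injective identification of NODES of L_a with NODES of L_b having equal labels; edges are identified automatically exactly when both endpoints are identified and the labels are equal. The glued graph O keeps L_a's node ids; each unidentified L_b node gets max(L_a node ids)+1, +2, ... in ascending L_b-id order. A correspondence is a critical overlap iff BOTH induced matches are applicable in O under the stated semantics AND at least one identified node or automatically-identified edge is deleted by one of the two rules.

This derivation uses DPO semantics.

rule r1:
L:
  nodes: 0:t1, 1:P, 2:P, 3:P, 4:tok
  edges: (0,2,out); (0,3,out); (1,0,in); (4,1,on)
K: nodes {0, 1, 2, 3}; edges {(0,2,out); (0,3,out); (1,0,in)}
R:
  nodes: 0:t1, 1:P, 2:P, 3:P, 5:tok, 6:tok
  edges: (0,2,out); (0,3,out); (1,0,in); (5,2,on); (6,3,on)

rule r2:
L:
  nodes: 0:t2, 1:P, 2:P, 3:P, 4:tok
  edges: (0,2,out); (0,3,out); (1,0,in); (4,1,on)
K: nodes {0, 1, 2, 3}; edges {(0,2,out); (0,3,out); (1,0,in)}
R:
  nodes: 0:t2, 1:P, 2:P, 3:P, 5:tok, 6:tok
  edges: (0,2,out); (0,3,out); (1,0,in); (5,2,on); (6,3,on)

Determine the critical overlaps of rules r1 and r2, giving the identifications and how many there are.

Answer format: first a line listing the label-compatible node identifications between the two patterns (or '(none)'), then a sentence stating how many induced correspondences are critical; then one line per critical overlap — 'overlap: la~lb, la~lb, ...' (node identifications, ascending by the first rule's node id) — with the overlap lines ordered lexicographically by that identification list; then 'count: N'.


label-compatible node identifications between L(r1) and L(r2): 1~1, 1~2, 1~3, 2~1, 2~2, 2~3, 3~1, 3~2, 3~3, 4~4
7 of the induced correspondences are critical overlaps of r1 and r2.
overlap: 1~1, 2~2, 3~3, 4~4
overlap: 1~1, 2~2, 4~4
overlap: 1~1, 2~3, 3~2, 4~4
overlap: 1~1, 2~3, 4~4
overlap: 1~1, 3~2, 4~4
overlap: 1~1, 3~3, 4~4
overlap: 1~1, 4~4
count: 7


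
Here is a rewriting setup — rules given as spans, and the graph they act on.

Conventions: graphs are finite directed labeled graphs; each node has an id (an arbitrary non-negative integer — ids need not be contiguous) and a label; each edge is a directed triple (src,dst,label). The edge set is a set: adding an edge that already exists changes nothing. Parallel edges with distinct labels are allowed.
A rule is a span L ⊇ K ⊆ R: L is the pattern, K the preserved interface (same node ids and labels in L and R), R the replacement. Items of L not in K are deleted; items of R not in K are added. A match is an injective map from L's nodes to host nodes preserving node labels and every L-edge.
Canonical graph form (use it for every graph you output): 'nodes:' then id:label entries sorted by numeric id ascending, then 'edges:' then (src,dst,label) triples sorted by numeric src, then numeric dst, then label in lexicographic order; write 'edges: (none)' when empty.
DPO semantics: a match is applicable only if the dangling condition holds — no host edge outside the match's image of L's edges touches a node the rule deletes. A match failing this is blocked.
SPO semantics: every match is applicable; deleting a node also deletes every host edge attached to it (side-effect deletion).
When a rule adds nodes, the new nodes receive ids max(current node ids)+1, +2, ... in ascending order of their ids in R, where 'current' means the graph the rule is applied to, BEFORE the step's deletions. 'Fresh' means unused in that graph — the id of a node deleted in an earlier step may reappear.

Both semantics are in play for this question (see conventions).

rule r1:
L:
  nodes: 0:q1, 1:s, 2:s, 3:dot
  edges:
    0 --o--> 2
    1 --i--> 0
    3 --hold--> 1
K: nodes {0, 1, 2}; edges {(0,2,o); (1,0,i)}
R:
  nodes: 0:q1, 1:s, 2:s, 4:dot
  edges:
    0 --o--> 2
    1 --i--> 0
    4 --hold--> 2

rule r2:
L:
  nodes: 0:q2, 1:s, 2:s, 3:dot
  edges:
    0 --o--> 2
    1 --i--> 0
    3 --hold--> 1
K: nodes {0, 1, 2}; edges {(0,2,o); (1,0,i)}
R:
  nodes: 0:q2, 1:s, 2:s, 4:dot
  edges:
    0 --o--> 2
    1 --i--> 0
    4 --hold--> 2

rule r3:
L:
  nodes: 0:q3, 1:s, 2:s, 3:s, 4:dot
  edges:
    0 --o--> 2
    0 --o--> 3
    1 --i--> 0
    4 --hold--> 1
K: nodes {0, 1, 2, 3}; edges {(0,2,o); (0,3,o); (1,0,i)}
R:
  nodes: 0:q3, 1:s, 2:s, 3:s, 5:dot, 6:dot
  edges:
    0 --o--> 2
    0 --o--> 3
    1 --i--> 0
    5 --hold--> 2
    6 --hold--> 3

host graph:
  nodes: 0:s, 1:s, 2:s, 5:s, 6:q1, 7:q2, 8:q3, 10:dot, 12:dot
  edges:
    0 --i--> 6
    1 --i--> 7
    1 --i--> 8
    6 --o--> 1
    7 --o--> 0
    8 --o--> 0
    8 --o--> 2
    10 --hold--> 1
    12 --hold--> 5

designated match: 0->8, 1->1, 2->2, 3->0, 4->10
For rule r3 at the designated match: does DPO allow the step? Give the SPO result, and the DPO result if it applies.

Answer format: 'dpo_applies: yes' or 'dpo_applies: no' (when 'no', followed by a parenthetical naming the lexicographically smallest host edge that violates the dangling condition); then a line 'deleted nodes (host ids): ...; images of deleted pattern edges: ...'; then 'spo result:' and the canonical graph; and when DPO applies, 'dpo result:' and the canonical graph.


dpo_applies: yes
deleted nodes (host ids): 10; images of deleted pattern edges: (10,1,hold)
spo result:
nodes: 0:s, 1:s, 2:s, 5:s, 6:q1, 7:q2, 8:q3, 12:dot, 13:dot, 14:dot
edges: (0,6,i); (1,7,i); (1,8,i); (6,1,o); (7,0,o); (8,0,o); (8,2,o); (12,5,hold); (13,2,hold); (14,0,hold)
dpo result:
nodes: 0:s, 1:s, 2:s, 5:s, 6:q1, 7:q2, 8:q3, 12:dot, 13:dot, 14:dot
edges: (0,6,i); (1,7,i); (1,8,i); (6,1,o); (7,0,o); (8,0,o); (8,2,o); (12,5,hold); (13,2,hold); (14,0,hold)


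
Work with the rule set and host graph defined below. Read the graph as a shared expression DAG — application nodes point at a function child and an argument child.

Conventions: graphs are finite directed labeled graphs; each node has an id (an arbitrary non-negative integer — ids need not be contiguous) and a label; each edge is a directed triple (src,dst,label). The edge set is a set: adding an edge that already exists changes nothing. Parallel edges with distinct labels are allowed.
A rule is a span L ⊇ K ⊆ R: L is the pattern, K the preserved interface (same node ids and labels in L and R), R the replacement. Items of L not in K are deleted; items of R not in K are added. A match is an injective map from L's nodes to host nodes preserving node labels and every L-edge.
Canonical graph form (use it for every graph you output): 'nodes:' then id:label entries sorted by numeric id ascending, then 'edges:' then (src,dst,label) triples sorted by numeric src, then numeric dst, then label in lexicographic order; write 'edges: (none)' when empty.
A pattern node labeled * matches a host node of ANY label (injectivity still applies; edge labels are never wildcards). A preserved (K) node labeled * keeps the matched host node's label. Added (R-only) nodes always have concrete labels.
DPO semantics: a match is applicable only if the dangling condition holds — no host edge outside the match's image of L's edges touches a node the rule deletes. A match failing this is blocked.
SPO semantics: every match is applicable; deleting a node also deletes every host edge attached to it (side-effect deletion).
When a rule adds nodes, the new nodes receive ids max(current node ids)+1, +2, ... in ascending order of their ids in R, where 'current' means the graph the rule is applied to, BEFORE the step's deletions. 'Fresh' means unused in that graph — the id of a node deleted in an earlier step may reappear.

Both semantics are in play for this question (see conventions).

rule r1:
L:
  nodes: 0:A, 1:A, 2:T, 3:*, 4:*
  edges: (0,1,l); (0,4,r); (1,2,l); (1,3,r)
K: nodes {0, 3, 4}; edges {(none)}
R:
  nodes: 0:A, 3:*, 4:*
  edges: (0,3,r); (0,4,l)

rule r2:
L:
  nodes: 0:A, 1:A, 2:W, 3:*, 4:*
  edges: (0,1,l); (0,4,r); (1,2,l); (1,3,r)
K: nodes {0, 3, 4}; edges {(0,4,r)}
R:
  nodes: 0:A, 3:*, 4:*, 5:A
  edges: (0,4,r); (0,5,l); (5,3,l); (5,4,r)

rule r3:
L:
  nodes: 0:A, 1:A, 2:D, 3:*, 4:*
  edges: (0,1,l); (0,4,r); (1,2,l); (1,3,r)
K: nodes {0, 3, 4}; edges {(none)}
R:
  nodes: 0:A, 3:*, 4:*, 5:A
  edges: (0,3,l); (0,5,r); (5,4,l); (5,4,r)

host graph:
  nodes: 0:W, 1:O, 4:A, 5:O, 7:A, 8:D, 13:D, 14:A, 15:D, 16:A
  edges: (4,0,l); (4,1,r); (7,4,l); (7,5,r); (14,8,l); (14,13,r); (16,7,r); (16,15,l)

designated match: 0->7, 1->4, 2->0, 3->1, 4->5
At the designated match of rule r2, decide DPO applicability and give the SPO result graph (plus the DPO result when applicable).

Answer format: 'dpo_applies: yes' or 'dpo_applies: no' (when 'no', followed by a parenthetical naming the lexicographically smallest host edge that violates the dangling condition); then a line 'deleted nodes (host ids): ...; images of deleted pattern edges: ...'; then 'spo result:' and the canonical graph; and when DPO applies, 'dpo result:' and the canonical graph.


dpo_applies: yes
deleted nodes (host ids): 0, 4; images of deleted pattern edges: (4,0,l); (4,1,r); (7,4,l)
spo result:
nodes: 1:O, 5:O, 7:A, 8:D, 13:D, 14:A, 15:D, 16:A, 17:A
edges: (7,5,r); (7,17,l); (14,8,l); (14,13,r); (16,7,r); (16,15,l); (17,1,l); (17,5,r)
dpo result:
nodes: 1:O, 5:O, 7:A, 8:D, 13:D, 14:A, 15:D, 16:A, 17:A
edges: (7,5,r); (7,17,l); (14,8,l); (14,13,r); (16,7,r); (16,15,l); (17,1,l); (17,5,r)


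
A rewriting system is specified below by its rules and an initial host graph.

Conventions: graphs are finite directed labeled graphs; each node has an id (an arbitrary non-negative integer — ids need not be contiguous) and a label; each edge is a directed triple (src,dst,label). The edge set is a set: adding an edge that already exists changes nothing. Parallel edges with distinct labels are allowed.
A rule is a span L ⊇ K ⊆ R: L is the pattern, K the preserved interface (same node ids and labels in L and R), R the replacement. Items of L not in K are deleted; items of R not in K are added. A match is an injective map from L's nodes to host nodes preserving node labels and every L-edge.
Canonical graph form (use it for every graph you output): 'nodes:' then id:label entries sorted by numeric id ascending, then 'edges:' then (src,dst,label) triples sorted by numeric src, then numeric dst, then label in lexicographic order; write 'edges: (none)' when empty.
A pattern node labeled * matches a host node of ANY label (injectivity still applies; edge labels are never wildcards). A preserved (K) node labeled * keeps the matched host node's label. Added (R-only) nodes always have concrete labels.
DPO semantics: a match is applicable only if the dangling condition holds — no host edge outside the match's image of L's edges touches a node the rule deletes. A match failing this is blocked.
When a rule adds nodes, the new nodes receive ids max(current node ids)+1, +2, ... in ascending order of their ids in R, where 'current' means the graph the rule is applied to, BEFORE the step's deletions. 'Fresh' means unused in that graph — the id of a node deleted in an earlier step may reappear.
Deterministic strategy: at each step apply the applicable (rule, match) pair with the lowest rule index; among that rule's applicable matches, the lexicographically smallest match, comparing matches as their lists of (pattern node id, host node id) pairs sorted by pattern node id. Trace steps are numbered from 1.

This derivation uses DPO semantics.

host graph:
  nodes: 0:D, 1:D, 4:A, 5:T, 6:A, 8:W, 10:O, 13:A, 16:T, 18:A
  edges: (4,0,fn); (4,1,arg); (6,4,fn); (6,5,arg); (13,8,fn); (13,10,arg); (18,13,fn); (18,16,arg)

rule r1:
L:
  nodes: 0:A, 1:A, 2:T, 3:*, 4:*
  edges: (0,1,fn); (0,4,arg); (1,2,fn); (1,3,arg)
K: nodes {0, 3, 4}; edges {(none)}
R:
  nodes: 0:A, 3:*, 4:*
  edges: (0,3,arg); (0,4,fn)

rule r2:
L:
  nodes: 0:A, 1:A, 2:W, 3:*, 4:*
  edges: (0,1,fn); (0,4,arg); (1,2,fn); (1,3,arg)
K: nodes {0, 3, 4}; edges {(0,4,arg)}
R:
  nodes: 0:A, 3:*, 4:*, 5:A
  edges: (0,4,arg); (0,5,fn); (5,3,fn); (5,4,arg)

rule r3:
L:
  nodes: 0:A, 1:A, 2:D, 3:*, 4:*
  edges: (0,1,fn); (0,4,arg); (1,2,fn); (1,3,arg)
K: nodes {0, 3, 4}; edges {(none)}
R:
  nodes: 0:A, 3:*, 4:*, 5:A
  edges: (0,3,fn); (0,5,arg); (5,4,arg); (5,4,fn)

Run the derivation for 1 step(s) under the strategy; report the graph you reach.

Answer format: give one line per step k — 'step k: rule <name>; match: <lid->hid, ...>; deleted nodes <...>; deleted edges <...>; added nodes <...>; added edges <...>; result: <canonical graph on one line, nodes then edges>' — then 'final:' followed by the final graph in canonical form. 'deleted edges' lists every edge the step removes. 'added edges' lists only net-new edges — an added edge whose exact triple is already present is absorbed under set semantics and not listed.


step 1: rule r2; match: 0->18, 1->13, 2->8, 3->10, 4->16; deleted nodes 8, 13; deleted edges (13,8,fn); (13,10,arg); (18,13,fn); added nodes 19; added edges (18,19,fn); (19,10,fn); (19,16,arg); result: nodes: 0:D, 1:D, 4:A, 5:T, 6:A, 10:O, 16:T, 18:A, 19:A edges: (4,0,fn); (4,1,arg); (6,4,fn); (6,5,arg); (18,16,arg); (18,19,fn); (19,10,fn); (19,16,arg)
final:
nodes: 0:D, 1:D, 4:A, 5:T, 6:A, 10:O, 16:T, 18:A, 19:A
edges: (4,0,fn); (4,1,arg); (6,4,fn); (6,5,arg); (18,16,arg); (18,19,fn); (19,10,fn); (19,16,arg)


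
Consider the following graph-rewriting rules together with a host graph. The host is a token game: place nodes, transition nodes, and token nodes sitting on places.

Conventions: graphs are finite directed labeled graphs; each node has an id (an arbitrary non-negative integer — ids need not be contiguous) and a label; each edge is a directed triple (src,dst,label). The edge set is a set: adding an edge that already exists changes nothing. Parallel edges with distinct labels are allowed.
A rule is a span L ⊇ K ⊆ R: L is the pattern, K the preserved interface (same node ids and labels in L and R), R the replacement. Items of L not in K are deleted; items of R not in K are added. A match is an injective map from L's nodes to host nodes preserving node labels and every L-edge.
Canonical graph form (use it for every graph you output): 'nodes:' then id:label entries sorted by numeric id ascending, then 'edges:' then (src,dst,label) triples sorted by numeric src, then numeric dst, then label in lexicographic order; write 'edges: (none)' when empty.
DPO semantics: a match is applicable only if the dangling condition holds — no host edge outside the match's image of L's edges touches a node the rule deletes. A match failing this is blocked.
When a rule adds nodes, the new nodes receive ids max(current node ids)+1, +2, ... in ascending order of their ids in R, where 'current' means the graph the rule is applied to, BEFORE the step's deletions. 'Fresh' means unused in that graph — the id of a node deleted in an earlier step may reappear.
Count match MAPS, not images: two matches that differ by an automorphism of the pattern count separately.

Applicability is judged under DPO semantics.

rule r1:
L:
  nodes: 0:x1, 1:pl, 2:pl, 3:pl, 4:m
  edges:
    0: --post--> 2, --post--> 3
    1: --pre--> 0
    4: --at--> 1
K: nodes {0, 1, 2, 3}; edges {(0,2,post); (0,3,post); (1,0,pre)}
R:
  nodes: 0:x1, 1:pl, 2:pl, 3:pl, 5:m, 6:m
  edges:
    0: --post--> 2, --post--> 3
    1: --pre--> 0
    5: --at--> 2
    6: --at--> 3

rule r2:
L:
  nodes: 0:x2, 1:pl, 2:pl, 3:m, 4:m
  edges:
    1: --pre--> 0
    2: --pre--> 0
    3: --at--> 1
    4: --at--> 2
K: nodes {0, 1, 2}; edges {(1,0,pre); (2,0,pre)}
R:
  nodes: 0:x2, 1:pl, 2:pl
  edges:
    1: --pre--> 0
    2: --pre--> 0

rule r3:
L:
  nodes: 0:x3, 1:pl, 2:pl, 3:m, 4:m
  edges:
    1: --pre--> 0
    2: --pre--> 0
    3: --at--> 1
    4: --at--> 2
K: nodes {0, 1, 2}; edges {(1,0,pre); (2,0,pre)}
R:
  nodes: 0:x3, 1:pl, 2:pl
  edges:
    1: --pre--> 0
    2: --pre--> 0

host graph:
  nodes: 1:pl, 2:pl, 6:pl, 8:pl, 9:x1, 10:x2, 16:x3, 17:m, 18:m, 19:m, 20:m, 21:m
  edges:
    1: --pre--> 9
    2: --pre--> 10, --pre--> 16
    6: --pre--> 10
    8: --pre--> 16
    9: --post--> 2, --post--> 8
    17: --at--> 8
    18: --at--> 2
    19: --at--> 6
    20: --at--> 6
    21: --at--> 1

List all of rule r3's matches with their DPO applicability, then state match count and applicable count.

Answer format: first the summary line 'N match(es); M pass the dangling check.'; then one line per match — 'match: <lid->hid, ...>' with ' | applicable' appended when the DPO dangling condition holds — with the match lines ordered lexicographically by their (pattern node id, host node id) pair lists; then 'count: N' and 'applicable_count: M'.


2 match(es); 2 pass the dangling check.
match: 0->16, 1->2, 2->8, 3->18, 4->17 | applicable
match: 0->16, 1->8, 2->2, 3->17, 4->18 | applicable
count: 2
applicable_count: 2


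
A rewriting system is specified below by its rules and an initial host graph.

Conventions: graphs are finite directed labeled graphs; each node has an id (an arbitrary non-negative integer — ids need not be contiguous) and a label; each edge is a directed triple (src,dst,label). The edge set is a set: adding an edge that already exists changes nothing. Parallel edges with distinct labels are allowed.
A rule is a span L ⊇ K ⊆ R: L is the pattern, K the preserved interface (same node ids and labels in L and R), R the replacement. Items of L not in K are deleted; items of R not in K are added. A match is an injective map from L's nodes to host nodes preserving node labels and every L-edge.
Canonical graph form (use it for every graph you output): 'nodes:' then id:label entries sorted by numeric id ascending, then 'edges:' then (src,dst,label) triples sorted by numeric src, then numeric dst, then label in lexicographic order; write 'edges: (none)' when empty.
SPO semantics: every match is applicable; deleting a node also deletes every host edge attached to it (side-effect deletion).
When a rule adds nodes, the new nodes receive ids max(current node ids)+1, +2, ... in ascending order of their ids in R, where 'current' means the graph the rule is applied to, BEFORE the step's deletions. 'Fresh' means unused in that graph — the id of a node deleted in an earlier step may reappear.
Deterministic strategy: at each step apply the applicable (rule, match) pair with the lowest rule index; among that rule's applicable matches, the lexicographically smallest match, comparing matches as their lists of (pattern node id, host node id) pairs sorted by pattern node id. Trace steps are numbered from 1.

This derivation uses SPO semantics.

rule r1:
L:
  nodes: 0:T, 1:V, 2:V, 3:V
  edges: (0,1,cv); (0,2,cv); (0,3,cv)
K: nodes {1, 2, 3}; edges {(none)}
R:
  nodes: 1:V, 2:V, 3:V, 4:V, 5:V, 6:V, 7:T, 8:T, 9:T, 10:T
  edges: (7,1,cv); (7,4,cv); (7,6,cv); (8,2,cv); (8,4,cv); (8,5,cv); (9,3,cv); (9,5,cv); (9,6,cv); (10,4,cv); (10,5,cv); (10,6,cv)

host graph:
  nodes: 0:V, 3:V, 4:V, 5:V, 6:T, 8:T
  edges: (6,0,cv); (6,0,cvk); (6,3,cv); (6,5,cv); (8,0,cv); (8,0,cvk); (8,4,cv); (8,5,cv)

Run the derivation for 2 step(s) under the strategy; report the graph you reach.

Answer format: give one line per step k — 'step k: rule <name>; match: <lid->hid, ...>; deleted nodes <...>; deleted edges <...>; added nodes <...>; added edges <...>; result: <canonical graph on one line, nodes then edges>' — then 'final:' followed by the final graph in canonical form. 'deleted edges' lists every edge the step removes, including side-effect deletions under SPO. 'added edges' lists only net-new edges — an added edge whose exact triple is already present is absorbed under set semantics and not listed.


step 1: rule r1; match: 0->6, 1->0, 2->3, 3->5; deleted nodes 6; deleted edges (6,0,cv); (6,0,cvk); (6,3,cv); (6,5,cv); added nodes 9, 10, 11, 12, 13, 14, 15; added edges (12,0,cv); (12,9,cv); (12,11,cv); (13,3,cv); (13,9,cv); (13,10,cv); (14,5,cv); (14,10,cv); (14,11,cv); (15,9,cv); (15,10,cv); (15,11,cv); result: nodes: 0:V, 3:V, 4:V, 5:V, 8:T, 9:V, 10:V, 11:V, 12:T, 13:T, 14:T, 15:T edges: (8,0,cv); (8,0,cvk); (8,4,cv); (8,5,cv); (12,0,cv); (12,9,cv); (12,11,cv); (13,3,cv); (13,9,cv); (13,10,cv); (14,5,cv); (14,10,cv); (14,11,cv); (15,9,cv); (15,10,cv); (15,11,cv)
step 2: rule r1; match: 0->8, 1->0, 2->4, 3->5; deleted nodes 8; deleted edges (8,0,cv); (8,0,cvk); (8,4,cv); (8,5,cv); added nodes 16, 17, 18, 19, 20, 21, 22; added edges (19,0,cv); (19,16,cv); (19,18,cv); (20,4,cv); (20,16,cv); (20,17,cv); (21,5,cv); (21,17,cv); (21,18,cv); (22,16,cv); (22,17,cv); (22,18,cv); result: nodes: 0:V, 3:V, 4:V, 5:V, 9:V, 10:V, 11:V, 12:T, 13:T, 14:T, 15:T, 16:V, 17:V, 18:V, 19:T, 20:T, 21:T, 22:T edges: (12,0,cv); (12,9,cv); (12,11,cv); (13,3,cv); (13,9,cv); (13,10,cv); (14,5,cv); (14,10,cv); (14,11,cv); (15,9,cv); (15,10,cv); (15,11,cv); (19,0,cv); (19,16,cv); (19,18,cv); (20,4,cv); (20,16,cv); (20,17,cv); (21,5,cv); (21,17,cv); (21,18,cv); (22,16,cv); (22,17,cv); (22,18,cv)
final:
nodes: 0:V, 3:V, 4:V, 5:V, 9:V, 10:V, 11:V, 12:T, 13:T, 14:T, 15:T, 16:V, 17:V, 18:V, 19:T, 20:T, 21:T, 22:T
edges: (12,0,cv); (12,9,cv); (12,11,cv); (13,3,cv); (13,9,cv); (13,10,cv); (14,5,cv); (14,10,cv); (14,11,cv); (15,9,cv); (15,10,cv); (15,11,cv); (19,0,cv); (19,16,cv); (19,18,cv); (20,4,cv); (20,16,cv); (20,17,cv); (21,5,cv); (21,17,cv); (21,18,cv); (22,16,cv); (22,17,cv); (22,18,cv)


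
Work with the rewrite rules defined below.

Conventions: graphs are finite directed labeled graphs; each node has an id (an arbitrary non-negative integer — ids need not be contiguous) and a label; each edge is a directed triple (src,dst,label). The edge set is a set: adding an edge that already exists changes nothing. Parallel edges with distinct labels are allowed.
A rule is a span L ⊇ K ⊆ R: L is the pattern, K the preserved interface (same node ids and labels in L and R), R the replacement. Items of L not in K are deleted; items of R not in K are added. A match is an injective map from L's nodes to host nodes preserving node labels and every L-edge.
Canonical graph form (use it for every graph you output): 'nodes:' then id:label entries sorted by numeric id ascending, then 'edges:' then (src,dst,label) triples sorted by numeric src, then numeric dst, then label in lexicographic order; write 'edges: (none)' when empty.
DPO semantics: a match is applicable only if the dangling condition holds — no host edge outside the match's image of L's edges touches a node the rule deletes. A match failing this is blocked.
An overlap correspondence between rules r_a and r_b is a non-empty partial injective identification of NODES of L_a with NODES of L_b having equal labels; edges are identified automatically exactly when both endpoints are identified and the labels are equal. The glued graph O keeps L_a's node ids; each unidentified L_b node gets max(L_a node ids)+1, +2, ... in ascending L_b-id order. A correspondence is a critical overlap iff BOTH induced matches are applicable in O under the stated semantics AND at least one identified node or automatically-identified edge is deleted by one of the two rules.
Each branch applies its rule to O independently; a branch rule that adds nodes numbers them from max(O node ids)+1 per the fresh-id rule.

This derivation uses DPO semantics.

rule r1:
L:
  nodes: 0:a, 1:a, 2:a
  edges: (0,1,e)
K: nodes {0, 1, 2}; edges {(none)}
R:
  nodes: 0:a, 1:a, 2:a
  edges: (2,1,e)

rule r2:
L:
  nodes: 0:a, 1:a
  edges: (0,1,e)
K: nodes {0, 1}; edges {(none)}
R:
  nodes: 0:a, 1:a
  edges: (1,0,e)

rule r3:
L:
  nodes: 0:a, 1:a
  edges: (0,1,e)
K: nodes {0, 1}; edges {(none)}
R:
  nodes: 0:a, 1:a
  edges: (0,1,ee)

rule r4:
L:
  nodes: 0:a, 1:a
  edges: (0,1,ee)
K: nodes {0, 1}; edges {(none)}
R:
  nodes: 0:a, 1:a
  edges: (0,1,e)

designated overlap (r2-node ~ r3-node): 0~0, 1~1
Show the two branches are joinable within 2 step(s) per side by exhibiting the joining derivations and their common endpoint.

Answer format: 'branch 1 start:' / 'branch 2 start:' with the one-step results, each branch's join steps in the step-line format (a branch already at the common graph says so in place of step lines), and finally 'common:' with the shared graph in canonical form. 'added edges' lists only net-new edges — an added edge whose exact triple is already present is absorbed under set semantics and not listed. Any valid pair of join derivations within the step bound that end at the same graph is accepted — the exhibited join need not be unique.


branch 1 start:
nodes: 0:a, 1:a
edges: (1,0,e)
branch 2 start:
nodes: 0:a, 1:a
edges: (0,1,ee)
branch 1 step 1: rule r2; match: 0->1, 1->0; deleted nodes (none); deleted edges (1,0,e); added nodes (none); added edges (0,1,e); result: nodes: 0:a, 1:a edges: (0,1,e)
branch 2 step 1: rule r4; match: 0->0, 1->1; deleted nodes (none); deleted edges (0,1,ee); added nodes (none); added edges (0,1,e); result: nodes: 0:a, 1:a edges: (0,1,e)
common:
nodes: 0:a, 1:a
edges: (0,1,e)


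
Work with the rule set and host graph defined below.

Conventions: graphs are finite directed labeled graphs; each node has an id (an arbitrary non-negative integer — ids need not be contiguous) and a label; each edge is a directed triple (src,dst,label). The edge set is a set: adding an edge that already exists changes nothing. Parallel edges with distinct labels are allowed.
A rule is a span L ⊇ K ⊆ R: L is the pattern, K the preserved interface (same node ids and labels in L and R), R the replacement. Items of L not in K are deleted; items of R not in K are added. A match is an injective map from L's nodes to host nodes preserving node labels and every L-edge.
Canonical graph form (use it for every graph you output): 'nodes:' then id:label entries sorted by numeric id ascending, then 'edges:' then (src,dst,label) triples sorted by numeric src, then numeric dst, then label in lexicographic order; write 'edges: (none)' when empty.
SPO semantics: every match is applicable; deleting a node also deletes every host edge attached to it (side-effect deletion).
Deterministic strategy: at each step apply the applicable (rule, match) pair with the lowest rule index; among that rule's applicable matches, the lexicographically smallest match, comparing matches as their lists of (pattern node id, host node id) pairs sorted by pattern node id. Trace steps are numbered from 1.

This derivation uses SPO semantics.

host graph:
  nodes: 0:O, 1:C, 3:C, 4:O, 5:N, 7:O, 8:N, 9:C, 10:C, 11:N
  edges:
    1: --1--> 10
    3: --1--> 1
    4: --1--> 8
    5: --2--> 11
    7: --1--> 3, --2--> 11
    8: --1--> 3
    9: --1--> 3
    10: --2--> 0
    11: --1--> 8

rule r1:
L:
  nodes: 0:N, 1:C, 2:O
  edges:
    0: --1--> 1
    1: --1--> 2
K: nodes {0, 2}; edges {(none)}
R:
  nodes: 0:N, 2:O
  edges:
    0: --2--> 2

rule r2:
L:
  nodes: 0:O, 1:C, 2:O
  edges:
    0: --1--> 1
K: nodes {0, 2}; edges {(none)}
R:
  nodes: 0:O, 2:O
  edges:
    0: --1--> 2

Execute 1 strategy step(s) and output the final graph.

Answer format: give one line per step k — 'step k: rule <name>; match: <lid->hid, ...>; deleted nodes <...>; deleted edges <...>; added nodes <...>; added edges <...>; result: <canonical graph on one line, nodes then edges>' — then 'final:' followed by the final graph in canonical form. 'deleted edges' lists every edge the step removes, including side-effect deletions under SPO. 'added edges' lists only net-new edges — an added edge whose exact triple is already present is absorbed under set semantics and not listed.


step 1: rule r2; match: 0->7, 1->3, 2->0; deleted nodes 3; deleted edges (3,1,1); (7,3,1); (8,3,1); (9,3,1); added nodes (none); added edges (7,0,1); result: nodes: 0:O, 1:C, 4:O, 5:N, 7:O, 8:N, 9:C, 10:C, 11:N edges: (1,10,1); (4,8,1); (5,11,2); (7,0,1); (7,11,2); (10,0,2); (11,8,1)
final:
nodes: 0:O, 1:C, 4:O, 5:N, 7:O, 8:N, 9:C, 10:C, 11:N
edges: (1,10,1); (4,8,1); (5,11,2); (7,0,1); (7,11,2); (10,0,2); (11,8,1)


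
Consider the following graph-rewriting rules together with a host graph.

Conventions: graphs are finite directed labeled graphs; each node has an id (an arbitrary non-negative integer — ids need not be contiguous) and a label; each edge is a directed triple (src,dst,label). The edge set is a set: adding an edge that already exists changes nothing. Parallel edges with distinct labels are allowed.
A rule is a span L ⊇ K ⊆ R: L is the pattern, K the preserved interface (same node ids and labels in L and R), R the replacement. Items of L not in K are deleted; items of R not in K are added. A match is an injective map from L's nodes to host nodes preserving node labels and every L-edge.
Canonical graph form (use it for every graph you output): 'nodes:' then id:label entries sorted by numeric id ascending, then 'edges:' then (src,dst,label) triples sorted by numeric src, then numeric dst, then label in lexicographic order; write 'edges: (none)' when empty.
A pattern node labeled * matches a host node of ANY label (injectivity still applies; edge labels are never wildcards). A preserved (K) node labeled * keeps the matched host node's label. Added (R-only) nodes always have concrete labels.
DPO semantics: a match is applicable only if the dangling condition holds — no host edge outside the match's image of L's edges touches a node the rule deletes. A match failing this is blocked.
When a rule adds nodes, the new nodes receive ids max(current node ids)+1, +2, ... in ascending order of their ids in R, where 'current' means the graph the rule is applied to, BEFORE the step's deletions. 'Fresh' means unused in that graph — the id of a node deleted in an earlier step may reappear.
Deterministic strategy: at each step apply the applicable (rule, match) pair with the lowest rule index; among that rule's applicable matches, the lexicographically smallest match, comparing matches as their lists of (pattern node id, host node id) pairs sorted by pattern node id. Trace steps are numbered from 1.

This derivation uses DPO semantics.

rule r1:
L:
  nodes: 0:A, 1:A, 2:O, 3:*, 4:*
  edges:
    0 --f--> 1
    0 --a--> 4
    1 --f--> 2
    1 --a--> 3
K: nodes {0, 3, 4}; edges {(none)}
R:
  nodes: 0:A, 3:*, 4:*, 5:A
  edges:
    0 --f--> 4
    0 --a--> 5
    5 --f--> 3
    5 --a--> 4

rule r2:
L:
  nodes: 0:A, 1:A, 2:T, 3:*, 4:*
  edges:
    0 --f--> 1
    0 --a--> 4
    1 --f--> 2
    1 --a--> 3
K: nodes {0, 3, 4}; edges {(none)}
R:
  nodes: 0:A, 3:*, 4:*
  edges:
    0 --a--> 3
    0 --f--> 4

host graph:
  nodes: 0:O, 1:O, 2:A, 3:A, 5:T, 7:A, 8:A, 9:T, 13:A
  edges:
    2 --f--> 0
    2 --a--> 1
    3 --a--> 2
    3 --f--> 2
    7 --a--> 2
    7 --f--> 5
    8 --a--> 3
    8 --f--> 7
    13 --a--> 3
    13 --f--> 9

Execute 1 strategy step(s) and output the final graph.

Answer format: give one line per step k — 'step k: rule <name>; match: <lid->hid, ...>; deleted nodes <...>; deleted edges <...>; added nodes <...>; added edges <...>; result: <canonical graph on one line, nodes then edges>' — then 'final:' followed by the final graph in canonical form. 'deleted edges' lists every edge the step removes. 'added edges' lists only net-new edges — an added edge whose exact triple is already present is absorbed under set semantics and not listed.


step 1: rule r2; match: 0->8, 1->7, 2->5, 3->2, 4->3; deleted nodes 5, 7; deleted edges (7,2,a); (7,5,f); (8,3,a); (8,7,f); added nodes (none); added edges (8,2,a); (8,3,f); result: nodes: 0:O, 1:O, 2:A, 3:A, 8:A, 9:T, 13:A edges: (2,0,f); (2,1,a); (3,2,a); (3,2,f); (8,2,a); (8,3,f); (13,3,a); (13,9,f)
final:
nodes: 0:O, 1:O, 2:A, 3:A, 8:A, 9:T, 13:A
edges: (2,0,f); (2,1,a); (3,2,a); (3,2,f); (8,2,a); (8,3,f); (13,3,a); (13,9,f)


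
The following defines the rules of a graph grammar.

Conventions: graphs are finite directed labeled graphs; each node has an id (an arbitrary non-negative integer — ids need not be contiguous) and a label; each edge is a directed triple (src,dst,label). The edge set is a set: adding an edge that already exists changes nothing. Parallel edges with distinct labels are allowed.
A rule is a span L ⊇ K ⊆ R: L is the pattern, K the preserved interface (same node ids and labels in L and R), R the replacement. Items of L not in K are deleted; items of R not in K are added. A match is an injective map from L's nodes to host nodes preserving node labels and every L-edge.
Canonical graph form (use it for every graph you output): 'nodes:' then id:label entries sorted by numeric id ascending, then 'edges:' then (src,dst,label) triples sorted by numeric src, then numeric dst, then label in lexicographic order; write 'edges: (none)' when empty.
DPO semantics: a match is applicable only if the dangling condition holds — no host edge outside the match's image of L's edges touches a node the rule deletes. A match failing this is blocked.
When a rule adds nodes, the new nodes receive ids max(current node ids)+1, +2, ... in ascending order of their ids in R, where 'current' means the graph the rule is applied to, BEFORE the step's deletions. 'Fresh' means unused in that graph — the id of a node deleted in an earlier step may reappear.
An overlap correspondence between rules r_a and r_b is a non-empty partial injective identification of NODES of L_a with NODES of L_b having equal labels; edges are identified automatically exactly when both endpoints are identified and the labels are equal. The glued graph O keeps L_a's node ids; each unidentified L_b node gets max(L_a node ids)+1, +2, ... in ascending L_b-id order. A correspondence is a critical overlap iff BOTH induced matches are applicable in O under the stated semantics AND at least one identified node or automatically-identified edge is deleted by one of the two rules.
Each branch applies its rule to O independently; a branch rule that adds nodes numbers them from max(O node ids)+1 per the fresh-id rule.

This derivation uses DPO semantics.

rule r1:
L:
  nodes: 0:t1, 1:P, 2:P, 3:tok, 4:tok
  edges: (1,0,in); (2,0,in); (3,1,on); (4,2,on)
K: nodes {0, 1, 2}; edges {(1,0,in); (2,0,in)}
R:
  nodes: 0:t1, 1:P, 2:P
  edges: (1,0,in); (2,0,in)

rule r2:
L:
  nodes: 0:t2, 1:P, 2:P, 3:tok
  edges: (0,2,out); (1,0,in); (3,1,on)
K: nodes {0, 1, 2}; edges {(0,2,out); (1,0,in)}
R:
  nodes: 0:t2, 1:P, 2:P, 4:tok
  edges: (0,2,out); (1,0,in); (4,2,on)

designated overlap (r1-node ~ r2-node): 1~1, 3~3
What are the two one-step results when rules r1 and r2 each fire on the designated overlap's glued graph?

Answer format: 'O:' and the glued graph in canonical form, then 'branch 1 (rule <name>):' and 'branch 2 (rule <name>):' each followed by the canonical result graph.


O:
nodes: 0:t1, 1:P, 2:P, 3:tok, 4:tok, 5:t2, 6:P
edges: (1,0,in); (1,5,in); (2,0,in); (3,1,on); (4,2,on); (5,6,out)
branch 1 (rule r1):
nodes: 0:t1, 1:P, 2:P, 5:t2, 6:P
edges: (1,0,in); (1,5,in); (2,0,in); (5,6,out)
branch 2 (rule r2):
nodes: 0:t1, 1:P, 2:P, 4:tok, 5:t2, 6:P, 7:tok
edges: (1,0,in); (1,5,in); (2,0,in); (4,2,on); (5,6,out); (7,6,on)


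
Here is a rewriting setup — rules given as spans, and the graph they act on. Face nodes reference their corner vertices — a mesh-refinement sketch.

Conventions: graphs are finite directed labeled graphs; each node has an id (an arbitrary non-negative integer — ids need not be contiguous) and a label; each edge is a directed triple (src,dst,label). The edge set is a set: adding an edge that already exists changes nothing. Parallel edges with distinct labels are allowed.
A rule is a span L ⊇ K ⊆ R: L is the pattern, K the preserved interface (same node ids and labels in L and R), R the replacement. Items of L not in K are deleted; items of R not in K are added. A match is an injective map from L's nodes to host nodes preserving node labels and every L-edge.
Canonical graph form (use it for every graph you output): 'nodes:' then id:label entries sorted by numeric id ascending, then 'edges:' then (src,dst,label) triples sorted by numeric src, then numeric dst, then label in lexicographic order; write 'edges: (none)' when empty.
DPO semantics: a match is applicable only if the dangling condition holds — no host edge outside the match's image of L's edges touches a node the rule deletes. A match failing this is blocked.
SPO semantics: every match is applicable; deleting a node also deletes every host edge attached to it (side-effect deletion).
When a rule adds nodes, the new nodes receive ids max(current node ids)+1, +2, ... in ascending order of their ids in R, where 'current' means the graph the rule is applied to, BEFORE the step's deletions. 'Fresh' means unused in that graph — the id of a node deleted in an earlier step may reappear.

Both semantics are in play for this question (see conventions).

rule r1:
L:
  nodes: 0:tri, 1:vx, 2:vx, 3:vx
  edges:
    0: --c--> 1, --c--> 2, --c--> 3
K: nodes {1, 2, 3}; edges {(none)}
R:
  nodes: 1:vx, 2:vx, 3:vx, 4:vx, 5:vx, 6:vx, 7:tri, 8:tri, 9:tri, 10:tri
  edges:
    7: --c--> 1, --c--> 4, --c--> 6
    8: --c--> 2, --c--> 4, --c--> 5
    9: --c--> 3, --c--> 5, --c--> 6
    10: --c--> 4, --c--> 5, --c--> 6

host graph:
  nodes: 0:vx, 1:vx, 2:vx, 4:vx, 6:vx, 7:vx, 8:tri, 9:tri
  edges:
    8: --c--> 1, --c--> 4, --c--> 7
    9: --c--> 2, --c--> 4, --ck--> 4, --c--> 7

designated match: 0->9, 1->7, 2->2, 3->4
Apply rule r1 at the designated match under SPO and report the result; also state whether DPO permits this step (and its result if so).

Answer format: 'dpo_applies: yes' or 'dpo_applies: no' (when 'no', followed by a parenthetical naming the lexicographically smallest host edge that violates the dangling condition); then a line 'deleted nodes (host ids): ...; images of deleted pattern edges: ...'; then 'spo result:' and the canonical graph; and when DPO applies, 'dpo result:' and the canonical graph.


dpo_applies: no
(the rule deletes node 9, which keeps host edge (9,4,ck) outside the match image — the dangling condition fails, DPO blocks; SPO proceeds and side-deletes such edges)
deleted nodes (host ids): 9; images of deleted pattern edges: (9,2,c); (9,4,c); (9,7,c)
spo result:
nodes: 0:vx, 1:vx, 2:vx, 4:vx, 6:vx, 7:vx, 8:tri, 10:vx, 11:vx, 12:vx, 13:tri, 14:tri, 15:tri, 16:tri
edges: (8,1,c); (8,4,c); (8,7,c); (13,7,c); (13,10,c); (13,12,c); (14,2,c); (14,10,c); (14,11,c); (15,4,c); (15,11,c); (15,12,c); (16,10,c); (16,11,c); (16,12,c)


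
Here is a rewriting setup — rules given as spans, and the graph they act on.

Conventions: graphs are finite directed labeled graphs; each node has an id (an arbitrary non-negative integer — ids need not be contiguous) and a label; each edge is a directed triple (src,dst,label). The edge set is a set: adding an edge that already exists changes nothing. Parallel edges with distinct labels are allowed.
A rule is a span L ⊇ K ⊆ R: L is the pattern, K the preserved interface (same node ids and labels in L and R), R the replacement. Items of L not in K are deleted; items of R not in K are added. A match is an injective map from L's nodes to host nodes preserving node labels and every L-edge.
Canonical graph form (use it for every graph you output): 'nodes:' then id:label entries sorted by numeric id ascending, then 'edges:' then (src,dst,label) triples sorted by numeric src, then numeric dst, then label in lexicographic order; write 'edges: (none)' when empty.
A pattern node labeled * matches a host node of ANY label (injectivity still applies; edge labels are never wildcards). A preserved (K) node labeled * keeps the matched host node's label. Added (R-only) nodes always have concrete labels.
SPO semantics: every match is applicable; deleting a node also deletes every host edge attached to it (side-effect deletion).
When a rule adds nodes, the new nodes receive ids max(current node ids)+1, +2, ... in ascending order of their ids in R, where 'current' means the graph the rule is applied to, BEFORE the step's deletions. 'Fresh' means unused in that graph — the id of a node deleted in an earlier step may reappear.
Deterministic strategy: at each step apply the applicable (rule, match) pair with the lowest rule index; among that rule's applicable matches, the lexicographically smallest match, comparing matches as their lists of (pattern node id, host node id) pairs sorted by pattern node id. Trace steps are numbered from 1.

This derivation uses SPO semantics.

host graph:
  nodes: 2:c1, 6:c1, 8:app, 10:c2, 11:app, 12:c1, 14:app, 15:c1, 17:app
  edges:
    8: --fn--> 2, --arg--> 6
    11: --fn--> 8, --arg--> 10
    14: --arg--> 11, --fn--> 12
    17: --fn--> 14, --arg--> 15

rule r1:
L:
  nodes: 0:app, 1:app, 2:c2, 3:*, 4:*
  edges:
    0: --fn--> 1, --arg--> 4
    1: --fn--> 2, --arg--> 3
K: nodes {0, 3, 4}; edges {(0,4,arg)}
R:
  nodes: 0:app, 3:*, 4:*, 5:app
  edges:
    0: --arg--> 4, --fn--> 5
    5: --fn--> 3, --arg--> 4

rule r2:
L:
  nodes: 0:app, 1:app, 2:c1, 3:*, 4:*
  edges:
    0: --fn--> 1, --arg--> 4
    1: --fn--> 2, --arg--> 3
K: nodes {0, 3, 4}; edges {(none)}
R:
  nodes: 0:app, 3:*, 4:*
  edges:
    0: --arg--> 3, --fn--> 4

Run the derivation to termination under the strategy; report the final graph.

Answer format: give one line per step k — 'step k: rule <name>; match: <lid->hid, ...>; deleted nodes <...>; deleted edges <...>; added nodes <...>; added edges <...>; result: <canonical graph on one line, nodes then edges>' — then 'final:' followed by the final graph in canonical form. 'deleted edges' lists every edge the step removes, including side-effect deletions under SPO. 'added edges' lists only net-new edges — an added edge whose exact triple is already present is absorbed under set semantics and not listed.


step 1: rule r2; match: 0->11, 1->8, 2->2, 3->6, 4->10; deleted nodes 2, 8; deleted edges (8,2,fn); (8,6,arg); (11,8,fn); (11,10,arg); added nodes (none); added edges (11,6,arg); (11,10,fn); result: nodes: 6:c1, 10:c2, 11:app, 12:c1, 14:app, 15:c1, 17:app edges: (11,6,arg); (11,10,fn); (14,11,arg); (14,12,fn); (17,14,fn); (17,15,arg)
step 2: rule r2; match: 0->17, 1->14, 2->12, 3->11, 4->15; deleted nodes 12, 14; deleted edges (14,11,arg); (14,12,fn); (17,14,fn); (17,15,arg); added nodes (none); added edges (17,11,arg); (17,15,fn); result: nodes: 6:c1, 10:c2, 11:app, 15:c1, 17:app edges: (11,6,arg); (11,10,fn); (17,11,arg); (17,15,fn)
final:
nodes: 6:c1, 10:c2, 11:app, 15:c1, 17:app
edges: (11,6,arg); (11,10,fn); (17,11,arg); (17,15,fn)
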